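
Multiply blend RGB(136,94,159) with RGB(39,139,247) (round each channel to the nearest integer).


Multiply: C = A×B/255, rounded to nearest integer
R: 136×39/255 = 5304/255 ≈ 20.800 → 21
G: 94×139/255 = 13066/255 ≈ 51.239 → 51
B: 159×247/255 = 39273/255 ≈ 154.012 → 154
= RGB(21, 51, 154)


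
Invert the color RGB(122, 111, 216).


Invert: (255-R, 255-G, 255-B)
R: 255-122 = 133
G: 255-111 = 144
B: 255-216 = 39
= RGB(133, 144, 39)


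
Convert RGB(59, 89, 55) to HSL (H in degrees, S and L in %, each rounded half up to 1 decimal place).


Normalize: R'=59/255≈0.2314, G'=89/255≈0.3490, B'=55/255≈0.2157
Max=89/255, Min=55/255, Δ=Max-Min=34/255
L = (Max+Min)/2 = (89+55)/510 = 144/510 = 0.28235… → L = 28.2%
L ≤ 0.5 → S = Δ/(Max+Min) = 34/(89+55) = 34/144 = 0.23611… → S = 23.6%
(the 1/255 factors cancel in S and H, so raw channel differences can be used)
Max is G' → H = 60 × ((B-R)/Δ + 2) = 60 × ((55-59)/34 + 2)
  -4/34 + 2 = -0.1176… + 2 = 1.8823…
  H = 60 × 1.8823… = 112.941…° → H = 112.9°
= HSL(112.9°, 23.6%, 28.2%)


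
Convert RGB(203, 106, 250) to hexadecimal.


R = 203 → CB (hex)
G = 106 → 6A (hex)
B = 250 → FA (hex)
Hex = #CB6AFA


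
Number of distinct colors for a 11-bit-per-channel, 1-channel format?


Total bits = 11 bits/channel × 1 channels = 11 bits
Distinct colors = 2^11
= 2,048 colors


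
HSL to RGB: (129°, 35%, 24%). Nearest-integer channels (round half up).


H=129°, S=0.35, L=0.24
C = (1-|2L-1|)×S = (1-|-0.52|)×0.35 = 0.168
H' = H/60 = 129/60 ≈ 2.1500; X = C×(1-|H' mod 2 - 1|) = 0.0252
m = L - C/2 = 0.24 - 0.084 = 0.156
Sector ⌊H'⌋ = 2 → (R',G',B') = (0.0, 0.168, 0.0252)
RGB = ((R'+m)×255, (G'+m)×255, (B'+m)×255) = (39.78, 82.62, 46.206)
Round half up → RGB(40, 83, 46)


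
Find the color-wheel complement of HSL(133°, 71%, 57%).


Complement = opposite side of color wheel = hue + 180°
H' = (133 + 180) mod 360 = 313°
S and L unchanged.
= HSL(313°, 71%, 57%)


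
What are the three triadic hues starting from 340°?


Triadic: equally spaced at 120° intervals
H1 = 340°
H2 = (340 + 120) mod 360 = 100°
H3 = (340 + 240) mod 360 = 220°
Triadic = 340°, 100°, 220°


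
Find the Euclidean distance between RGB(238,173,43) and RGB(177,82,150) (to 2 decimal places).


d = √[(R₁-R₂)² + (G₁-G₂)² + (B₁-B₂)²]
d = √[(238-177)² + (173-82)² + (43-150)²]
d = √[3721 + 8281 + 11449]
d = √23451
d ≈ 153.14


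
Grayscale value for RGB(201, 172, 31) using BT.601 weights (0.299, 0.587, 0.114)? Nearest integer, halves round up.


Gray = 0.299×R + 0.587×G + 0.114×B
Gray = 0.299×201 + 0.587×172 + 0.114×31
Gray = 60.099 + 100.964 + 3.534
Gray = 164.597 → round half up → 165
Gray = 165


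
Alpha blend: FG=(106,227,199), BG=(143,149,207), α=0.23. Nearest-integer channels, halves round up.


C = α×F + (1-α)×B, with 1-α = 0.77
R: 0.23×106 + 0.77×143 = 24.38 + 110.11 = 134.49 → 134
G: 0.23×227 + 0.77×149 = 52.21 + 114.73 = 166.94 → 167
B: 0.23×199 + 0.77×207 = 45.77 + 159.39 = 205.16 → 205
= RGB(134, 167, 205)


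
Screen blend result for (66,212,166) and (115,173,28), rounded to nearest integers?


Screen: C = 255 - (255-A)×(255-B)/255, rounded to nearest integer
R: 255 - (255-66)×(255-115)/255 = 255 - 26460/255 ≈ 255 - 103.765 = 151.235 → 151
G: 255 - (255-212)×(255-173)/255 = 255 - 3526/255 ≈ 255 - 13.827 = 241.173 → 241
B: 255 - (255-166)×(255-28)/255 = 255 - 20203/255 ≈ 255 - 79.227 = 175.773 → 176
= RGB(151, 241, 176)


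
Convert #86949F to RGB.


86 → 134 (R)
94 → 148 (G)
9F → 159 (B)
= RGB(134, 148, 159)


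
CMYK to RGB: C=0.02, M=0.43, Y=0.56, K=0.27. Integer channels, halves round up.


R = 255 × (1-C) × (1-K) = 255 × 0.98 × 0.73 = 182.427 → 182
G = 255 × (1-M) × (1-K) = 255 × 0.57 × 0.73 = 106.1055 → 106
B = 255 × (1-Y) × (1-K) = 255 × 0.44 × 0.73 = 81.906 → 82
= RGB(182, 106, 82)


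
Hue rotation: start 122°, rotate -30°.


New hue = (H + rotation) mod 360
New hue = (122 -30) mod 360
= 92 mod 360
= 92°


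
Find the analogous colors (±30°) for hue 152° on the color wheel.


Base hue: 152°
Left analog: (152 - 30) mod 360 = 122°
Right analog: (152 + 30) mod 360 = 182°
Analogous hues = 122° and 182°


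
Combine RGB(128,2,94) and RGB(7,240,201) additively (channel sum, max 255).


Additive: each channel = min(255, C₁+C₂)
R: 128+7 = 135 → 135
G: 2+240 = 242 → 242
B: 94+201 = 295 → 255
= RGB(135, 242, 255)


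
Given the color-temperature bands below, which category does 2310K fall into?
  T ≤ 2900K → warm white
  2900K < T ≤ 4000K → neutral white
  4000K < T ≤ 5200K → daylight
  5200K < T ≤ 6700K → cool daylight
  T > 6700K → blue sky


Temperature: 2310K
2310K ≤ 2900K → warm white
Classification: warm white


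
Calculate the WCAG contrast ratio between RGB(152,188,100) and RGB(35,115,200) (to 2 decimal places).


Linearize each sRGB channel c=v/255: c/12.92 if c ≤ 0.04045 else ((c+0.055)/1.055)^2.4
L = 0.2126×R_lin + 0.7152×G_lin + 0.0722×B_lin
Color 1 (152,188,100):
  R=152: 152/255≈0.5961 > 0.04045 → ((0.5961+0.055)/1.055)^2.4 ≈ 0.31399
  G=188: 188/255≈0.7373 > 0.04045 → ((0.7373+0.055)/1.055)^2.4 ≈ 0.50289
  B=100: 100/255≈0.3922 > 0.04045 → ((0.3922+0.055)/1.055)^2.4 ≈ 0.12744
  L1 = 0.2126×0.31399 + 0.7152×0.50289 + 0.0722×0.12744 ≈ 0.43562
Color 2 (35,115,200):
  R=35: 35/255≈0.1373 > 0.04045 → ((0.1373+0.055)/1.055)^2.4 ≈ 0.01681
  G=115: 115/255≈0.4510 > 0.04045 → ((0.4510+0.055)/1.055)^2.4 ≈ 0.17144
  B=200: 200/255≈0.7843 > 0.04045 → ((0.7843+0.055)/1.055)^2.4 ≈ 0.57758
  L2 = 0.2126×0.01681 + 0.7152×0.17144 + 0.0722×0.57758 ≈ 0.16789
Lighter = 0.43562, Darker = 0.16789
Ratio = (L_lighter + 0.05) / (L_darker + 0.05)
Ratio = (0.43562 + 0.05) / (0.16789 + 0.05) = 0.48562 / 0.21789 ≈ 2.2287
Ratio ≈ 2.23:1


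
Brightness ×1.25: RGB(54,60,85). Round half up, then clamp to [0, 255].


Multiply each channel by 1.25, round half up, clamp to [0, 255]
R: 54×1.25 = 67.5 → round → 68
G: 60×1.25 = 75
B: 85×1.25 = 106.25 → round → 106
= RGB(68, 75, 106)


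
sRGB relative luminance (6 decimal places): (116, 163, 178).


Linearize each channel (sRGB transfer function): c = v/255; c_lin = c/12.92 if c ≤ 0.04045, else ((c+0.055)/1.055)^2.4
  R: 116/255 ≈ 0.454902 > 0.04045 → ((0.454902+0.055)/1.055)^2.4 ≈ 0.174647
  G: 163/255 ≈ 0.639216 > 0.04045 → ((0.639216+0.055)/1.055)^2.4 ≈ 0.366253
  B: 178/255 ≈ 0.698039 > 0.04045 → ((0.698039+0.055)/1.055)^2.4 ≈ 0.445201
R_lin = 0.174647, G_lin = 0.366253, B_lin = 0.445201
L = 0.2126×R + 0.7152×G + 0.0722×B
L = 0.2126×0.174647 + 0.7152×0.366253 + 0.0722×0.445201
L ≈ 0.331217


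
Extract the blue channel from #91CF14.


Color: #91CF14
R = 91 = 145
G = CF = 207
B = 14 = 20
Blue = 20


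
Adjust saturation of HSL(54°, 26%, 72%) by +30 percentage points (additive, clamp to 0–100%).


Original S = 26%
Adjustment = +30 percentage points
New S = 26 + (30) = 56
Clamp to [0, 100] → 56
= HSL(54°, 56%, 72%)


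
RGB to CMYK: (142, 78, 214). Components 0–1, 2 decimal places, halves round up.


R'=142/255≈0.5569, G'=78/255≈0.3059, B'=214/255≈0.8392
K = 1 - max(R',G',B') = 1 - 214/255 = 41/255 = 0.16078… → 0.16
(1-R'-K)/(1-K) simplifies to (max-R)/max with max = 214:
C = (214-142)/214 = 72/214 = 0.33644… → 0.34
M = (214-78)/214 = 136/214 = 0.63551… → 0.64
Y = (214-214)/214 = 0/214 = 0 → 0.00
= CMYK(0.34, 0.64, 0.00, 0.16)


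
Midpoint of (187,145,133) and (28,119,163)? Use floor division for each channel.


Midpoint: each channel = ⌊(C₁+C₂)/2⌋
R: ⌊(187+28)/2⌋ = 107
G: ⌊(145+119)/2⌋ = 132
B: ⌊(133+163)/2⌋ = 148
= RGB(107, 132, 148)


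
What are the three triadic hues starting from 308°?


Triadic: equally spaced at 120° intervals
H1 = 308°
H2 = (308 + 120) mod 360 = 68°
H3 = (308 + 240) mod 360 = 188°
Triadic = 308°, 68°, 188°


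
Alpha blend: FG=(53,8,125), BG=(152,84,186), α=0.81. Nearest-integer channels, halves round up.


C = α×F + (1-α)×B, with 1-α = 0.19
R: 0.81×53 + 0.19×152 = 42.93 + 28.88 = 71.81 → 72
G: 0.81×8 + 0.19×84 = 6.48 + 15.96 = 22.44 → 22
B: 0.81×125 + 0.19×186 = 101.25 + 35.34 = 136.59 → 137
= RGB(72, 22, 137)


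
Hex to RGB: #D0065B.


D0 → 208 (R)
06 → 6 (G)
5B → 91 (B)
= RGB(208, 6, 91)


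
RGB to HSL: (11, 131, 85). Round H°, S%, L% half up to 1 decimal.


Normalize: R'=11/255≈0.0431, G'=131/255≈0.5137, B'=85/255≈0.3333
Max=131/255, Min=11/255, Δ=Max-Min=120/255
L = (Max+Min)/2 = (131+11)/510 = 142/510 = 0.27843… → L = 27.8%
L ≤ 0.5 → S = Δ/(Max+Min) = 120/(131+11) = 120/142 = 0.84507… → S = 84.5%
(the 1/255 factors cancel in S and H, so raw channel differences can be used)
Max is G' → H = 60 × ((B-R)/Δ + 2) = 60 × ((85-11)/120 + 2)
  74/120 + 2 = 0.6166… + 2 = 2.6166…
  H = 60 × 2.6166… = 157° → H = 157.0°
= HSL(157.0°, 84.5%, 27.8%)


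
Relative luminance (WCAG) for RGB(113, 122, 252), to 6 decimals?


Linearize each channel (sRGB transfer function): c = v/255; c_lin = c/12.92 if c ≤ 0.04045, else ((c+0.055)/1.055)^2.4
  R: 113/255 ≈ 0.443137 > 0.04045 → ((0.443137+0.055)/1.055)^2.4 ≈ 0.165132
  G: 122/255 ≈ 0.478431 > 0.04045 → ((0.478431+0.055)/1.055)^2.4 ≈ 0.194618
  B: 252/255 ≈ 0.988235 > 0.04045 → ((0.988235+0.055)/1.055)^2.4 ≈ 0.973445
R_lin = 0.165132, G_lin = 0.194618, B_lin = 0.973445
L = 0.2126×R + 0.7152×G + 0.0722×B
L = 0.2126×0.165132 + 0.7152×0.194618 + 0.0722×0.973445
L ≈ 0.244581


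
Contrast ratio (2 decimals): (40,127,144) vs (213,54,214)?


Linearize each sRGB channel c=v/255: c/12.92 if c ≤ 0.04045 else ((c+0.055)/1.055)^2.4
L = 0.2126×R_lin + 0.7152×G_lin + 0.0722×B_lin
Color 1 (40,127,144):
  R=40: 40/255≈0.1569 > 0.04045 → ((0.1569+0.055)/1.055)^2.4 ≈ 0.02122
  G=127: 127/255≈0.4980 > 0.04045 → ((0.4980+0.055)/1.055)^2.4 ≈ 0.21223
  B=144: 144/255≈0.5647 > 0.04045 → ((0.5647+0.055)/1.055)^2.4 ≈ 0.27889
  L1 = 0.2126×0.02122 + 0.7152×0.21223 + 0.0722×0.27889 ≈ 0.17643
Color 2 (213,54,214):
  R=213: 213/255≈0.8353 > 0.04045 → ((0.8353+0.055)/1.055)^2.4 ≈ 0.66539
  G=54: 54/255≈0.2118 > 0.04045 → ((0.2118+0.055)/1.055)^2.4 ≈ 0.03689
  B=214: 214/255≈0.8392 > 0.04045 → ((0.8392+0.055)/1.055)^2.4 ≈ 0.67244
  L2 = 0.2126×0.66539 + 0.7152×0.03689 + 0.0722×0.67244 ≈ 0.21640
Lighter = 0.21640, Darker = 0.17643
Ratio = (L_lighter + 0.05) / (L_darker + 0.05)
Ratio = (0.21640 + 0.05) / (0.17643 + 0.05) = 0.26640 / 0.22643 ≈ 1.1765
Ratio ≈ 1.18:1


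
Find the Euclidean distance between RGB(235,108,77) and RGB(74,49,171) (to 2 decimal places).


d = √[(R₁-R₂)² + (G₁-G₂)² + (B₁-B₂)²]
d = √[(235-74)² + (108-49)² + (77-171)²]
d = √[25921 + 3481 + 8836]
d = √38238
d ≈ 195.55


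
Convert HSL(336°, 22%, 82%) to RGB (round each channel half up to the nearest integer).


H=336°, S=0.22, L=0.82
C = (1-|2L-1|)×S = (1-|0.64|)×0.22 = 0.0792
H' = H/60 = 336/60 ≈ 5.6000; X = C×(1-|H' mod 2 - 1|) = 0.03168
m = L - C/2 = 0.82 - 0.0396 = 0.7804
Sector ⌊H'⌋ = 5 → (R',G',B') = (0.0792, 0.0, 0.03168)
RGB = ((R'+m)×255, (G'+m)×255, (B'+m)×255) = (219.198, 199.002, 207.0804)
Round half up → RGB(219, 199, 207)


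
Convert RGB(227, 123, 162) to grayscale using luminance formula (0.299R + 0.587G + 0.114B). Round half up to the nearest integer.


Gray = 0.299×R + 0.587×G + 0.114×B
Gray = 0.299×227 + 0.587×123 + 0.114×162
Gray = 67.873 + 72.201 + 18.468
Gray = 158.542 → round half up → 159
Gray = 159


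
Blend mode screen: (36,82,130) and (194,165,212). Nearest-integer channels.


Screen: C = 255 - (255-A)×(255-B)/255, rounded to nearest integer
R: 255 - (255-36)×(255-194)/255 = 255 - 13359/255 ≈ 255 - 52.388 = 202.612 → 203
G: 255 - (255-82)×(255-165)/255 = 255 - 15570/255 ≈ 255 - 61.059 = 193.941 → 194
B: 255 - (255-130)×(255-212)/255 = 255 - 5375/255 ≈ 255 - 21.078 = 233.922 → 234
= RGB(203, 194, 234)


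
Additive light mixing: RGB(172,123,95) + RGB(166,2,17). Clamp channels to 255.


Additive: each channel = min(255, C₁+C₂)
R: 172+166 = 338 → 255
G: 123+2 = 125 → 125
B: 95+17 = 112 → 112
= RGB(255, 125, 112)


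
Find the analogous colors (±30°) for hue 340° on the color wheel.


Base hue: 340°
Left analog: (340 - 30) mod 360 = 310°
Right analog: (340 + 30) mod 360 = 10°
Analogous hues = 310° and 10°


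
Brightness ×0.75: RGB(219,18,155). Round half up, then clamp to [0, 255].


Multiply each channel by 0.75, round half up, clamp to [0, 255]
R: 219×0.75 = 164.25 → round → 164
G: 18×0.75 = 13.5 → round → 14
B: 155×0.75 = 116.25 → round → 116
= RGB(164, 14, 116)


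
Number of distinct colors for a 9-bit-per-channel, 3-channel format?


Total bits = 9 bits/channel × 3 channels = 27 bits
Distinct colors = 2^27
= 134,217,728 colors


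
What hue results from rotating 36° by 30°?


New hue = (H + rotation) mod 360
New hue = (36 + 30) mod 360
= 66 mod 360
= 66°


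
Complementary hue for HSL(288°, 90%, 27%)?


Complement = opposite side of color wheel = hue + 180°
H' = (288 + 180) mod 360 = 108°
S and L unchanged.
= HSL(108°, 90%, 27%)


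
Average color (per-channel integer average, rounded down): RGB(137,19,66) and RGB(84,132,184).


Midpoint: each channel = ⌊(C₁+C₂)/2⌋
R: ⌊(137+84)/2⌋ = 110
G: ⌊(19+132)/2⌋ = 75
B: ⌊(66+184)/2⌋ = 125
= RGB(110, 75, 125)


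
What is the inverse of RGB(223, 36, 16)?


Invert: (255-R, 255-G, 255-B)
R: 255-223 = 32
G: 255-36 = 219
B: 255-16 = 239
= RGB(32, 219, 239)


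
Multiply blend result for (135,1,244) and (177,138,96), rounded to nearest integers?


Multiply: C = A×B/255, rounded to nearest integer
R: 135×177/255 = 23895/255 ≈ 93.706 → 94
G: 1×138/255 = 138/255 ≈ 0.541 → 1
B: 244×96/255 = 23424/255 ≈ 91.859 → 92
= RGB(94, 1, 92)


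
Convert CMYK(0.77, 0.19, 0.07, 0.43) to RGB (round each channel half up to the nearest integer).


R = 255 × (1-C) × (1-K) = 255 × 0.23 × 0.57 = 33.4305 → 33
G = 255 × (1-M) × (1-K) = 255 × 0.81 × 0.57 = 117.7335 → 118
B = 255 × (1-Y) × (1-K) = 255 × 0.93 × 0.57 = 135.1755 → 135
= RGB(33, 118, 135)


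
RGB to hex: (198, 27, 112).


R = 198 → C6 (hex)
G = 27 → 1B (hex)
B = 112 → 70 (hex)
Hex = #C61B70


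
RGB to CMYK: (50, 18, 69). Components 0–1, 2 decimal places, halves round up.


R'=50/255≈0.1961, G'=18/255≈0.0706, B'=69/255≈0.2706
K = 1 - max(R',G',B') = 1 - 69/255 = 186/255 = 0.72941… → 0.73
(1-R'-K)/(1-K) simplifies to (max-R)/max with max = 69:
C = (69-50)/69 = 19/69 = 0.27536… → 0.28
M = (69-18)/69 = 51/69 = 0.73913… → 0.74
Y = (69-69)/69 = 0/69 = 0 → 0.00
= CMYK(0.28, 0.74, 0.00, 0.73)


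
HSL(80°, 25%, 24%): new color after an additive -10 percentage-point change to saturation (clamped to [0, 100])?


Original S = 25%
Adjustment = -10 percentage points
New S = 25 + (-10) = 15
Clamp to [0, 100] → 15
= HSL(80°, 15%, 24%)


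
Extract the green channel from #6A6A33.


Color: #6A6A33
R = 6A = 106
G = 6A = 106
B = 33 = 51
Green = 106


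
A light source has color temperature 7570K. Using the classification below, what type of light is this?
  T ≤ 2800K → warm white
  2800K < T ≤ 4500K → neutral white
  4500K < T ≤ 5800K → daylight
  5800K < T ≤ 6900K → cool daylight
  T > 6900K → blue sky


Temperature: 7570K
7570K > 6900K → blue sky
Classification: blue sky


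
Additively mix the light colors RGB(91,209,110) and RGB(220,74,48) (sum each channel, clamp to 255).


Additive: each channel = min(255, C₁+C₂)
R: 91+220 = 311 → 255
G: 209+74 = 283 → 255
B: 110+48 = 158 → 158
= RGB(255, 255, 158)


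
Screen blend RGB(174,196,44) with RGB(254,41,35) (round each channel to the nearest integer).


Screen: C = 255 - (255-A)×(255-B)/255, rounded to nearest integer
R: 255 - (255-174)×(255-254)/255 = 255 - 81/255 ≈ 255 - 0.318 = 254.682 → 255
G: 255 - (255-196)×(255-41)/255 = 255 - 12626/255 ≈ 255 - 49.514 = 205.486 → 205
B: 255 - (255-44)×(255-35)/255 = 255 - 46420/255 ≈ 255 - 182.039 = 72.961 → 73
= RGB(255, 205, 73)


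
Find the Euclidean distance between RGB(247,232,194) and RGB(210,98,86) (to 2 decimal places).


d = √[(R₁-R₂)² + (G₁-G₂)² + (B₁-B₂)²]
d = √[(247-210)² + (232-98)² + (194-86)²]
d = √[1369 + 17956 + 11664]
d = √30989
d ≈ 176.04


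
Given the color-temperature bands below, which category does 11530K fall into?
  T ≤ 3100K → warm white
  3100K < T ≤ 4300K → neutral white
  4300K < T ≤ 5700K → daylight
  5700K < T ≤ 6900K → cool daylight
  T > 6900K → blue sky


Temperature: 11530K
11530K > 6900K → blue sky
Classification: blue sky


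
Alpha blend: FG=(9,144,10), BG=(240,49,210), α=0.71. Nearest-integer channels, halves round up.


C = α×F + (1-α)×B, with 1-α = 0.29
R: 0.71×9 + 0.29×240 = 6.39 + 69.60 = 75.99 → 76
G: 0.71×144 + 0.29×49 = 102.24 + 14.21 = 116.45 → 116
B: 0.71×10 + 0.29×210 = 7.10 + 60.90 = 68.00 → 68
= RGB(76, 116, 68)


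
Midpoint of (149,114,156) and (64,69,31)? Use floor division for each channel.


Midpoint: each channel = ⌊(C₁+C₂)/2⌋
R: ⌊(149+64)/2⌋ = 106
G: ⌊(114+69)/2⌋ = 91
B: ⌊(156+31)/2⌋ = 93
= RGB(106, 91, 93)


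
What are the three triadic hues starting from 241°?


Triadic: equally spaced at 120° intervals
H1 = 241°
H2 = (241 + 120) mod 360 = 1°
H3 = (241 + 240) mod 360 = 121°
Triadic = 241°, 1°, 121°


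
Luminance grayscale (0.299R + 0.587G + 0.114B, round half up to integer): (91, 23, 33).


Gray = 0.299×R + 0.587×G + 0.114×B
Gray = 0.299×91 + 0.587×23 + 0.114×33
Gray = 27.209 + 13.501 + 3.762
Gray = 44.472 → round half up → 44
Gray = 44


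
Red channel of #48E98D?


Color: #48E98D
R = 48 = 72
G = E9 = 233
B = 8D = 141
Red = 72


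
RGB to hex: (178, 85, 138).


R = 178 → B2 (hex)
G = 85 → 55 (hex)
B = 138 → 8A (hex)
Hex = #B2558A


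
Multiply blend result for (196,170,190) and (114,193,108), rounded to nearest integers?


Multiply: C = A×B/255, rounded to nearest integer
R: 196×114/255 = 22344/255 ≈ 87.624 → 88
G: 170×193/255 = 32810/255 ≈ 128.667 → 129
B: 190×108/255 = 20520/255 ≈ 80.471 → 80
= RGB(88, 129, 80)


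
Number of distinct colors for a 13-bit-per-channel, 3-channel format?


Total bits = 13 bits/channel × 3 channels = 39 bits
Distinct colors = 2^39
= 549,755,813,888 colors


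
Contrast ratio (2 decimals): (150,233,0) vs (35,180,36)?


Linearize each sRGB channel c=v/255: c/12.92 if c ≤ 0.04045 else ((c+0.055)/1.055)^2.4
L = 0.2126×R_lin + 0.7152×G_lin + 0.0722×B_lin
Color 1 (150,233,0):
  R=150: 150/255≈0.5882 > 0.04045 → ((0.5882+0.055)/1.055)^2.4 ≈ 0.30499
  G=233: 233/255≈0.9137 > 0.04045 → ((0.9137+0.055)/1.055)^2.4 ≈ 0.81485
  B=0: 0/255≈0.0000 ≤ 0.04045 → 0.0000/12.92 ≈ 0.00000
  L1 = 0.2126×0.30499 + 0.7152×0.81485 + 0.0722×0.00000 ≈ 0.64762
Color 2 (35,180,36):
  R=35: 35/255≈0.1373 > 0.04045 → ((0.1373+0.055)/1.055)^2.4 ≈ 0.01681
  G=180: 180/255≈0.7059 > 0.04045 → ((0.7059+0.055)/1.055)^2.4 ≈ 0.45641
  B=36: 36/255≈0.1412 > 0.04045 → ((0.1412+0.055)/1.055)^2.4 ≈ 0.01764
  L2 = 0.2126×0.01681 + 0.7152×0.45641 + 0.0722×0.01764 ≈ 0.33127
Lighter = 0.64762, Darker = 0.33127
Ratio = (L_lighter + 0.05) / (L_darker + 0.05)
Ratio = (0.64762 + 0.05) / (0.33127 + 0.05) = 0.69762 / 0.38127 ≈ 1.8297
Ratio ≈ 1.83:1


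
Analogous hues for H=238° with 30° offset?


Base hue: 238°
Left analog: (238 - 30) mod 360 = 208°
Right analog: (238 + 30) mod 360 = 268°
Analogous hues = 208° and 268°


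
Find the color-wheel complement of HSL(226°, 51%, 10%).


Complement = opposite side of color wheel = hue + 180°
H' = (226 + 180) mod 360 = 46°
S and L unchanged.
= HSL(46°, 51%, 10%)


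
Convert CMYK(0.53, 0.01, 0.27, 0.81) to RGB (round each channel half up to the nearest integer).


R = 255 × (1-C) × (1-K) = 255 × 0.47 × 0.19 = 22.7715 → 23
G = 255 × (1-M) × (1-K) = 255 × 0.99 × 0.19 = 47.9655 → 48
B = 255 × (1-Y) × (1-K) = 255 × 0.73 × 0.19 = 35.3685 → 35
= RGB(23, 48, 35)


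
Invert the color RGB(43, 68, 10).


Invert: (255-R, 255-G, 255-B)
R: 255-43 = 212
G: 255-68 = 187
B: 255-10 = 245
= RGB(212, 187, 245)


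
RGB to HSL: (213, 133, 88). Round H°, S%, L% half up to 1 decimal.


Normalize: R'=213/255≈0.8353, G'=133/255≈0.5216, B'=88/255≈0.3451
Max=213/255, Min=88/255, Δ=Max-Min=125/255
L = (Max+Min)/2 = (213+88)/510 = 301/510 = 0.59019… → L = 59.0%
L > 0.5 → S = Δ/(2-Max-Min) = 125/(510-213-88) = 125/209 = 0.59808… → S = 59.8%
(the 1/255 factors cancel in S and H, so raw channel differences can be used)
Max is R' → H = 60 × (((G-B)/Δ) mod 6) = 60 × (((133-88)/125) mod 6)
  45/125 = 0.36
  H = 60 × 0.36 = 21.6° → H = 21.6°
= HSL(21.6°, 59.8%, 59.0%)


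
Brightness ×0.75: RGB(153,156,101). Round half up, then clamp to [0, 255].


Multiply each channel by 0.75, round half up, clamp to [0, 255]
R: 153×0.75 = 114.75 → round → 115
G: 156×0.75 = 117
B: 101×0.75 = 75.75 → round → 76
= RGB(115, 117, 76)


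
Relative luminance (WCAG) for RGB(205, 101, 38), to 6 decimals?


Linearize each channel (sRGB transfer function): c = v/255; c_lin = c/12.92 if c ≤ 0.04045, else ((c+0.055)/1.055)^2.4
  R: 205/255 ≈ 0.803922 > 0.04045 → ((0.803922+0.055)/1.055)^2.4 ≈ 0.610496
  G: 101/255 ≈ 0.396078 > 0.04045 → ((0.396078+0.055)/1.055)^2.4 ≈ 0.130136
  B: 38/255 ≈ 0.149020 > 0.04045 → ((0.149020+0.055)/1.055)^2.4 ≈ 0.019382
R_lin = 0.610496, G_lin = 0.130136, B_lin = 0.019382
L = 0.2126×R + 0.7152×G + 0.0722×B
L = 0.2126×0.610496 + 0.7152×0.130136 + 0.0722×0.019382
L ≈ 0.224264


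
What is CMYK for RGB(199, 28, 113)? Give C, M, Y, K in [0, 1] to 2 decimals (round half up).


R'=199/255≈0.7804, G'=28/255≈0.1098, B'=113/255≈0.4431
K = 1 - max(R',G',B') = 1 - 199/255 = 56/255 = 0.21960… → 0.22
(1-R'-K)/(1-K) simplifies to (max-R)/max with max = 199:
C = (199-199)/199 = 0/199 = 0 → 0.00
M = (199-28)/199 = 171/199 = 0.85929… → 0.86
Y = (199-113)/199 = 86/199 = 0.43216… → 0.43
= CMYK(0.00, 0.86, 0.43, 0.22)


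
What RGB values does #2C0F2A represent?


2C → 44 (R)
0F → 15 (G)
2A → 42 (B)
= RGB(44, 15, 42)


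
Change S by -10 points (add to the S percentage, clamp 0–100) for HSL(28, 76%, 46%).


Original S = 76%
Adjustment = -10 percentage points
New S = 76 + (-10) = 66
Clamp to [0, 100] → 66
= HSL(28°, 66%, 46%)


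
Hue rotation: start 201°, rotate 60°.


New hue = (H + rotation) mod 360
New hue = (201 + 60) mod 360
= 261 mod 360
= 261°


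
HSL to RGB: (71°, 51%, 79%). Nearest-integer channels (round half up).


H=71°, S=0.51, L=0.79
C = (1-|2L-1|)×S = (1-|0.58|)×0.51 = 0.2142
H' = H/60 = 71/60 ≈ 1.1833; X = C×(1-|H' mod 2 - 1|) = 0.17493
m = L - C/2 = 0.79 - 0.1071 = 0.6829
Sector ⌊H'⌋ = 1 → (R',G',B') = (0.17493, 0.2142, 0.0)
RGB = ((R'+m)×255, (G'+m)×255, (B'+m)×255) = (218.74665, 228.7605, 174.1395)
Round half up → RGB(219, 229, 174)


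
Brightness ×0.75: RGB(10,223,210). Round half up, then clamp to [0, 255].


Multiply each channel by 0.75, round half up, clamp to [0, 255]
R: 10×0.75 = 7.5 → round → 8
G: 223×0.75 = 167.25 → round → 167
B: 210×0.75 = 157.5 → round → 158
= RGB(8, 167, 158)


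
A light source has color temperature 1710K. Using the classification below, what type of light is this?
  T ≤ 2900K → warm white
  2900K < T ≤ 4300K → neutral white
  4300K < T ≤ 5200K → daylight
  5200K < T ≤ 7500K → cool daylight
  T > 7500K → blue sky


Temperature: 1710K
1710K ≤ 2900K → warm white
Classification: warm white


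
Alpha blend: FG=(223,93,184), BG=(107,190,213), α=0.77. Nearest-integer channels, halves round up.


C = α×F + (1-α)×B, with 1-α = 0.23
R: 0.77×223 + 0.23×107 = 171.71 + 24.61 = 196.32 → 196
G: 0.77×93 + 0.23×190 = 71.61 + 43.70 = 115.31 → 115
B: 0.77×184 + 0.23×213 = 141.68 + 48.99 = 190.67 → 191
= RGB(196, 115, 191)


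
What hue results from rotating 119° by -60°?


New hue = (H + rotation) mod 360
New hue = (119 -60) mod 360
= 59 mod 360
= 59°


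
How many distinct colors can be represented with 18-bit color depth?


Colors = 2^bits = 2^18
= 262,144 colors


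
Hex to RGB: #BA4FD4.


BA → 186 (R)
4F → 79 (G)
D4 → 212 (B)
= RGB(186, 79, 212)


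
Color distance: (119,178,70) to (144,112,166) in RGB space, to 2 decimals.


d = √[(R₁-R₂)² + (G₁-G₂)² + (B₁-B₂)²]
d = √[(119-144)² + (178-112)² + (70-166)²]
d = √[625 + 4356 + 9216]
d = √14197
d ≈ 119.15


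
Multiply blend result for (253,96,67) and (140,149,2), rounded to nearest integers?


Multiply: C = A×B/255, rounded to nearest integer
R: 253×140/255 = 35420/255 ≈ 138.902 → 139
G: 96×149/255 = 14304/255 ≈ 56.094 → 56
B: 67×2/255 = 134/255 ≈ 0.525 → 1
= RGB(139, 56, 1)


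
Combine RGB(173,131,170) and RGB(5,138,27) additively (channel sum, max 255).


Additive: each channel = min(255, C₁+C₂)
R: 173+5 = 178 → 178
G: 131+138 = 269 → 255
B: 170+27 = 197 → 197
= RGB(178, 255, 197)


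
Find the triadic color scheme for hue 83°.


Triadic: equally spaced at 120° intervals
H1 = 83°
H2 = (83 + 120) mod 360 = 203°
H3 = (83 + 240) mod 360 = 323°
Triadic = 83°, 203°, 323°


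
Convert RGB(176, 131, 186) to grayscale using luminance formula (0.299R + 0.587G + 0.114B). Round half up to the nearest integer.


Gray = 0.299×R + 0.587×G + 0.114×B
Gray = 0.299×176 + 0.587×131 + 0.114×186
Gray = 52.624 + 76.897 + 21.204
Gray = 150.725 → round half up → 151
Gray = 151


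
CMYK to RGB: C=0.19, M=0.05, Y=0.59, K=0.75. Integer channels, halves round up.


R = 255 × (1-C) × (1-K) = 255 × 0.81 × 0.25 = 51.6375 → 52
G = 255 × (1-M) × (1-K) = 255 × 0.95 × 0.25 = 60.5625 → 61
B = 255 × (1-Y) × (1-K) = 255 × 0.41 × 0.25 = 26.1375 → 26
= RGB(52, 61, 26)


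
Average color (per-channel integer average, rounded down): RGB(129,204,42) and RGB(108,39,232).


Midpoint: each channel = ⌊(C₁+C₂)/2⌋
R: ⌊(129+108)/2⌋ = 118
G: ⌊(204+39)/2⌋ = 121
B: ⌊(42+232)/2⌋ = 137
= RGB(118, 121, 137)


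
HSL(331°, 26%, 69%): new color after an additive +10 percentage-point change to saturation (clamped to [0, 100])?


Original S = 26%
Adjustment = +10 percentage points
New S = 26 + (10) = 36
Clamp to [0, 100] → 36
= HSL(331°, 36%, 69%)


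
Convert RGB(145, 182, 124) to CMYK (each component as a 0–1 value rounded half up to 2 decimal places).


R'=145/255≈0.5686, G'=182/255≈0.7137, B'=124/255≈0.4863
K = 1 - max(R',G',B') = 1 - 182/255 = 73/255 = 0.28627… → 0.29
(1-R'-K)/(1-K) simplifies to (max-R)/max with max = 182:
C = (182-145)/182 = 37/182 = 0.20329… → 0.20
M = (182-182)/182 = 0/182 = 0 → 0.00
Y = (182-124)/182 = 58/182 = 0.31868… → 0.32
= CMYK(0.20, 0.00, 0.32, 0.29)


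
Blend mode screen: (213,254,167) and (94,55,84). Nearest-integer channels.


Screen: C = 255 - (255-A)×(255-B)/255, rounded to nearest integer
R: 255 - (255-213)×(255-94)/255 = 255 - 6762/255 ≈ 255 - 26.518 = 228.482 → 228
G: 255 - (255-254)×(255-55)/255 = 255 - 200/255 ≈ 255 - 0.784 = 254.216 → 254
B: 255 - (255-167)×(255-84)/255 = 255 - 15048/255 ≈ 255 - 59.012 = 195.988 → 196
= RGB(228, 254, 196)


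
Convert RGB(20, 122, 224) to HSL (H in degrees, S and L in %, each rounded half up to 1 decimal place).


Normalize: R'=20/255≈0.0784, G'=122/255≈0.4784, B'=224/255≈0.8784
Max=224/255, Min=20/255, Δ=Max-Min=204/255
L = (Max+Min)/2 = (224+20)/510 = 244/510 = 0.47843… → L = 47.8%
L ≤ 0.5 → S = Δ/(Max+Min) = 204/(224+20) = 204/244 = 0.83606… → S = 83.6%
(the 1/255 factors cancel in S and H, so raw channel differences can be used)
Max is B' → H = 60 × ((R-G)/Δ + 4) = 60 × ((20-122)/204 + 4)
  -102/204 + 4 = -0.5 + 4 = 3.5
  H = 60 × 3.5 = 210° → H = 210.0°
= HSL(210.0°, 83.6%, 47.8%)


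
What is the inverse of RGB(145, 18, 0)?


Invert: (255-R, 255-G, 255-B)
R: 255-145 = 110
G: 255-18 = 237
B: 255-0 = 255
= RGB(110, 237, 255)


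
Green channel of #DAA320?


Color: #DAA320
R = DA = 218
G = A3 = 163
B = 20 = 32
Green = 163


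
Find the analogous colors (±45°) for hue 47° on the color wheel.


Base hue: 47°
Left analog: (47 - 45) mod 360 = 2°
Right analog: (47 + 45) mod 360 = 92°
Analogous hues = 2° and 92°


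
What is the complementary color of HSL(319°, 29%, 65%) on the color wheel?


Complement = opposite side of color wheel = hue + 180°
H' = (319 + 180) mod 360 = 139°
S and L unchanged.
= HSL(139°, 29%, 65%)


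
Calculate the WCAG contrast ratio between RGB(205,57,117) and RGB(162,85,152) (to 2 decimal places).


Linearize each sRGB channel c=v/255: c/12.92 if c ≤ 0.04045 else ((c+0.055)/1.055)^2.4
L = 0.2126×R_lin + 0.7152×G_lin + 0.0722×B_lin
Color 1 (205,57,117):
  R=205: 205/255≈0.8039 > 0.04045 → ((0.8039+0.055)/1.055)^2.4 ≈ 0.61050
  G=57: 57/255≈0.2235 > 0.04045 → ((0.2235+0.055)/1.055)^2.4 ≈ 0.04092
  B=117: 117/255≈0.4588 > 0.04045 → ((0.4588+0.055)/1.055)^2.4 ≈ 0.17789
  L1 = 0.2126×0.61050 + 0.7152×0.04092 + 0.0722×0.17789 ≈ 0.17190
Color 2 (162,85,152):
  R=162: 162/255≈0.6353 > 0.04045 → ((0.6353+0.055)/1.055)^2.4 ≈ 0.36131
  G=85: 85/255≈0.3333 > 0.04045 → ((0.3333+0.055)/1.055)^2.4 ≈ 0.09084
  B=152: 152/255≈0.5961 > 0.04045 → ((0.5961+0.055)/1.055)^2.4 ≈ 0.31399
  L2 = 0.2126×0.36131 + 0.7152×0.09084 + 0.0722×0.31399 ≈ 0.16445
Lighter = 0.17190, Darker = 0.16445
Ratio = (L_lighter + 0.05) / (L_darker + 0.05)
Ratio = (0.17190 + 0.05) / (0.16445 + 0.05) = 0.22190 / 0.21445 ≈ 1.0347
Ratio ≈ 1.03:1


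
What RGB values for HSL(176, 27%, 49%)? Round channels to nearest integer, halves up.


H=176°, S=0.27, L=0.49
C = (1-|2L-1|)×S = (1-|-0.02|)×0.27 = 0.2646
H' = H/60 = 176/60 ≈ 2.9333; X = C×(1-|H' mod 2 - 1|) = 0.24696
m = L - C/2 = 0.49 - 0.1323 = 0.3577
Sector ⌊H'⌋ = 2 → (R',G',B') = (0.0, 0.2646, 0.24696)
RGB = ((R'+m)×255, (G'+m)×255, (B'+m)×255) = (91.2135, 158.6865, 154.1883)
Round half up → RGB(91, 159, 154)


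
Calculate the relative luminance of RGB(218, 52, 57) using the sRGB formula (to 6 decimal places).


Linearize each channel (sRGB transfer function): c = v/255; c_lin = c/12.92 if c ≤ 0.04045, else ((c+0.055)/1.055)^2.4
  R: 218/255 ≈ 0.854902 > 0.04045 → ((0.854902+0.055)/1.055)^2.4 ≈ 0.701102
  G: 52/255 ≈ 0.203922 > 0.04045 → ((0.203922+0.055)/1.055)^2.4 ≈ 0.034340
  B: 57/255 ≈ 0.223529 > 0.04045 → ((0.223529+0.055)/1.055)^2.4 ≈ 0.040915
R_lin = 0.701102, G_lin = 0.034340, B_lin = 0.040915
L = 0.2126×R + 0.7152×G + 0.0722×B
L = 0.2126×0.701102 + 0.7152×0.034340 + 0.0722×0.040915
L ≈ 0.176568


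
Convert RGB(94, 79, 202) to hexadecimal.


R = 94 → 5E (hex)
G = 79 → 4F (hex)
B = 202 → CA (hex)
Hex = #5E4FCA


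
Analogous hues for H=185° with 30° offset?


Base hue: 185°
Left analog: (185 - 30) mod 360 = 155°
Right analog: (185 + 30) mod 360 = 215°
Analogous hues = 155° and 215°


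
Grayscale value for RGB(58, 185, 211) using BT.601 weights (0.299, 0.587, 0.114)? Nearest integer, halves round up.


Gray = 0.299×R + 0.587×G + 0.114×B
Gray = 0.299×58 + 0.587×185 + 0.114×211
Gray = 17.342 + 108.595 + 24.054
Gray = 149.991 → round half up → 150
Gray = 150


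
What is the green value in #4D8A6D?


Color: #4D8A6D
R = 4D = 77
G = 8A = 138
B = 6D = 109
Green = 138


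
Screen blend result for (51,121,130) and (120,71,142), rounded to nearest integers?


Screen: C = 255 - (255-A)×(255-B)/255, rounded to nearest integer
R: 255 - (255-51)×(255-120)/255 = 255 - 27540/255 ≈ 255 - 108.000 = 147.000 → 147
G: 255 - (255-121)×(255-71)/255 = 255 - 24656/255 ≈ 255 - 96.690 = 158.310 → 158
B: 255 - (255-130)×(255-142)/255 = 255 - 14125/255 ≈ 255 - 55.392 = 199.608 → 200
= RGB(147, 158, 200)


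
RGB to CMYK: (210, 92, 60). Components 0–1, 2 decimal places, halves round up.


R'=210/255≈0.8235, G'=92/255≈0.3608, B'=60/255≈0.2353
K = 1 - max(R',G',B') = 1 - 210/255 = 45/255 = 0.17647… → 0.18
(1-R'-K)/(1-K) simplifies to (max-R)/max with max = 210:
C = (210-210)/210 = 0/210 = 0 → 0.00
M = (210-92)/210 = 118/210 = 0.56190… → 0.56
Y = (210-60)/210 = 150/210 = 0.71428… → 0.71
= CMYK(0.00, 0.56, 0.71, 0.18)


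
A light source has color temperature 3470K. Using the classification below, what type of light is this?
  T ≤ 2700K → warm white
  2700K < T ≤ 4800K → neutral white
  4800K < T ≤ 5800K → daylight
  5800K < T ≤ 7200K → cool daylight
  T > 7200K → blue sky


Temperature: 3470K
2700K < 3470K ≤ 4800K → neutral white
Classification: neutral white


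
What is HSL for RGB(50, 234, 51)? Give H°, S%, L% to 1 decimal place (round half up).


Normalize: R'=50/255≈0.1961, G'=234/255≈0.9176, B'=51/255≈0.2000
Max=234/255, Min=50/255, Δ=Max-Min=184/255
L = (Max+Min)/2 = (234+50)/510 = 284/510 = 0.55686… → L = 55.7%
L > 0.5 → S = Δ/(2-Max-Min) = 184/(510-234-50) = 184/226 = 0.81415… → S = 81.4%
(the 1/255 factors cancel in S and H, so raw channel differences can be used)
Max is G' → H = 60 × ((B-R)/Δ + 2) = 60 × ((51-50)/184 + 2)
  1/184 + 2 = 0.0054… + 2 = 2.0054…
  H = 60 × 2.0054… = 120.326…° → H = 120.3°
= HSL(120.3°, 81.4%, 55.7%)


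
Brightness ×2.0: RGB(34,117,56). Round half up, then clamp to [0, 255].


Multiply each channel by 2.0, round half up, clamp to [0, 255]
R: 34×2.0 = 68
G: 117×2.0 = 234
B: 56×2.0 = 112
= RGB(68, 234, 112)


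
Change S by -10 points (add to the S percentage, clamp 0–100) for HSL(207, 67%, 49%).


Original S = 67%
Adjustment = -10 percentage points
New S = 67 + (-10) = 57
Clamp to [0, 100] → 57
= HSL(207°, 57%, 49%)


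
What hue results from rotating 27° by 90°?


New hue = (H + rotation) mod 360
New hue = (27 + 90) mod 360
= 117 mod 360
= 117°


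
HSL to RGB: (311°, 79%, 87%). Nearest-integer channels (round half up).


H=311°, S=0.79, L=0.87
C = (1-|2L-1|)×S = (1-|0.74|)×0.79 = 0.2054
H' = H/60 = 311/60 ≈ 5.1833; X = C×(1-|H' mod 2 - 1|) ≈ 0.1677
m = L - C/2 = 0.87 - 0.1027 = 0.7673
Sector ⌊H'⌋ = 5 → (R',G',B') = (0.2054, 0.0, ≈0.1677)
RGB = ((R'+m)×255, (G'+m)×255, (B'+m)×255) = (248.0385, 195.6615, 238.43605)
Round half up → RGB(248, 196, 238)


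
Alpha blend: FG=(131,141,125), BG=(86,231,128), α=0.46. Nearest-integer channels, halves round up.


C = α×F + (1-α)×B, with 1-α = 0.54
R: 0.46×131 + 0.54×86 = 60.26 + 46.44 = 106.70 → 107
G: 0.46×141 + 0.54×231 = 64.86 + 124.74 = 189.60 → 190
B: 0.46×125 + 0.54×128 = 57.50 + 69.12 = 126.62 → 127
= RGB(107, 190, 127)


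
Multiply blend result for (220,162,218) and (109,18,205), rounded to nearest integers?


Multiply: C = A×B/255, rounded to nearest integer
R: 220×109/255 = 23980/255 ≈ 94.039 → 94
G: 162×18/255 = 2916/255 ≈ 11.435 → 11
B: 218×205/255 = 44690/255 ≈ 175.255 → 175
= RGB(94, 11, 175)


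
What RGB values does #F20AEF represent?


F2 → 242 (R)
0A → 10 (G)
EF → 239 (B)
= RGB(242, 10, 239)


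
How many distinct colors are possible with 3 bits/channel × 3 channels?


Total bits = 3 bits/channel × 3 channels = 9 bits
Distinct colors = 2^9
= 512 colors


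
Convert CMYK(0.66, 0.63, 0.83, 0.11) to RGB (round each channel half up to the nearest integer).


R = 255 × (1-C) × (1-K) = 255 × 0.34 × 0.89 = 77.163 → 77
G = 255 × (1-M) × (1-K) = 255 × 0.37 × 0.89 = 83.9715 → 84
B = 255 × (1-Y) × (1-K) = 255 × 0.17 × 0.89 = 38.5815 → 39
= RGB(77, 84, 39)


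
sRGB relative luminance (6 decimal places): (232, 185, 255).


Linearize each channel (sRGB transfer function): c = v/255; c_lin = c/12.92 if c ≤ 0.04045, else ((c+0.055)/1.055)^2.4
  R: 232/255 ≈ 0.909804 > 0.04045 → ((0.909804+0.055)/1.055)^2.4 ≈ 0.806952
  G: 185/255 ≈ 0.725490 > 0.04045 → ((0.725490+0.055)/1.055)^2.4 ≈ 0.485150
  B: 255/255 ≈ 1.000000 > 0.04045 → ((1.000000+0.055)/1.055)^2.4 ≈ 1.000000
R_lin = 0.806952, G_lin = 0.485150, B_lin = 1.000000
L = 0.2126×R + 0.7152×G + 0.0722×B
L = 0.2126×0.806952 + 0.7152×0.485150 + 0.0722×1.000000
L ≈ 0.590737


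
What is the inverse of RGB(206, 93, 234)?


Invert: (255-R, 255-G, 255-B)
R: 255-206 = 49
G: 255-93 = 162
B: 255-234 = 21
= RGB(49, 162, 21)


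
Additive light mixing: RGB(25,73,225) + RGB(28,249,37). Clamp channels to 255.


Additive: each channel = min(255, C₁+C₂)
R: 25+28 = 53 → 53
G: 73+249 = 322 → 255
B: 225+37 = 262 → 255
= RGB(53, 255, 255)


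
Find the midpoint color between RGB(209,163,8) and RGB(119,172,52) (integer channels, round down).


Midpoint: each channel = ⌊(C₁+C₂)/2⌋
R: ⌊(209+119)/2⌋ = 164
G: ⌊(163+172)/2⌋ = 167
B: ⌊(8+52)/2⌋ = 30
= RGB(164, 167, 30)


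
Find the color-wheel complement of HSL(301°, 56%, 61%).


Complement = opposite side of color wheel = hue + 180°
H' = (301 + 180) mod 360 = 121°
S and L unchanged.
= HSL(121°, 56%, 61%)


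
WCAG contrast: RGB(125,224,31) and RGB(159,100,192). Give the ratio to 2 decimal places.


Linearize each sRGB channel c=v/255: c/12.92 if c ≤ 0.04045 else ((c+0.055)/1.055)^2.4
L = 0.2126×R_lin + 0.7152×G_lin + 0.0722×B_lin
Color 1 (125,224,31):
  R=125: 125/255≈0.4902 > 0.04045 → ((0.4902+0.055)/1.055)^2.4 ≈ 0.20508
  G=224: 224/255≈0.8784 > 0.04045 → ((0.8784+0.055)/1.055)^2.4 ≈ 0.74540
  B=31: 31/255≈0.1216 > 0.04045 → ((0.1216+0.055)/1.055)^2.4 ≈ 0.01370
  L1 = 0.2126×0.20508 + 0.7152×0.74540 + 0.0722×0.01370 ≈ 0.57770
Color 2 (159,100,192):
  R=159: 159/255≈0.6235 > 0.04045 → ((0.6235+0.055)/1.055)^2.4 ≈ 0.34670
  G=100: 100/255≈0.3922 > 0.04045 → ((0.3922+0.055)/1.055)^2.4 ≈ 0.12744
  B=192: 192/255≈0.7529 > 0.04045 → ((0.7529+0.055)/1.055)^2.4 ≈ 0.52712
  L2 = 0.2126×0.34670 + 0.7152×0.12744 + 0.0722×0.52712 ≈ 0.20291
Lighter = 0.57770, Darker = 0.20291
Ratio = (L_lighter + 0.05) / (L_darker + 0.05)
Ratio = (0.57770 + 0.05) / (0.20291 + 0.05) = 0.62770 / 0.25291 ≈ 2.4819
Ratio ≈ 2.48:1


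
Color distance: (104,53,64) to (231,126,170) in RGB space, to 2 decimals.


d = √[(R₁-R₂)² + (G₁-G₂)² + (B₁-B₂)²]
d = √[(104-231)² + (53-126)² + (64-170)²]
d = √[16129 + 5329 + 11236]
d = √32694
d ≈ 180.81


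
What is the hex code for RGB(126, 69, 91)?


R = 126 → 7E (hex)
G = 69 → 45 (hex)
B = 91 → 5B (hex)
Hex = #7E455B


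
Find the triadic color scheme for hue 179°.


Triadic: equally spaced at 120° intervals
H1 = 179°
H2 = (179 + 120) mod 360 = 299°
H3 = (179 + 240) mod 360 = 59°
Triadic = 179°, 299°, 59°


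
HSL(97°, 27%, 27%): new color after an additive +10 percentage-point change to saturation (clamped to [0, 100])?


Original S = 27%
Adjustment = +10 percentage points
New S = 27 + (10) = 37
Clamp to [0, 100] → 37
= HSL(97°, 37%, 27%)


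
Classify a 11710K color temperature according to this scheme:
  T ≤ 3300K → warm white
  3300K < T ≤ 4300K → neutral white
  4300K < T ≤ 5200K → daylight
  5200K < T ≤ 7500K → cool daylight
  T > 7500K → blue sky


Temperature: 11710K
11710K > 7500K → blue sky
Classification: blue sky


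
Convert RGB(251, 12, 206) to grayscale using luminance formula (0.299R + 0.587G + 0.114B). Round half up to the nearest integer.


Gray = 0.299×R + 0.587×G + 0.114×B
Gray = 0.299×251 + 0.587×12 + 0.114×206
Gray = 75.049 + 7.044 + 23.484
Gray = 105.577 → round half up → 106
Gray = 106
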